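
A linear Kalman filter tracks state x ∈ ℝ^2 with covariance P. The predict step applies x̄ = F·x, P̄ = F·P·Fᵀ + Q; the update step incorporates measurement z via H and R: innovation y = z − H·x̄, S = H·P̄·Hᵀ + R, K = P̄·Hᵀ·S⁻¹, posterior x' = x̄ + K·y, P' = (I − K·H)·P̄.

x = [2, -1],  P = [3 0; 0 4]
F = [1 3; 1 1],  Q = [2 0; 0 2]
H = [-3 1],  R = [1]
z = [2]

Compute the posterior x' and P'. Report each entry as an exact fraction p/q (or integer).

x̄ = F·x = [-1, 1]
P̄ = F·P·Fᵀ + Q = [41 15; 15 9]
y = z − H·x̄ = [-2]
S = H·P̄·Hᵀ + R = [289]
K = P̄·Hᵀ·S⁻¹ = [-108/289; -36/289]
x' = x̄ + K·y = [-73/289, 361/289]
P' = (I − K·H)·P̄ = [185/289 447/289; 447/289 1305/289]

x' = [-73/289, 361/289]
P' = [185/289 447/289; 447/289 1305/289]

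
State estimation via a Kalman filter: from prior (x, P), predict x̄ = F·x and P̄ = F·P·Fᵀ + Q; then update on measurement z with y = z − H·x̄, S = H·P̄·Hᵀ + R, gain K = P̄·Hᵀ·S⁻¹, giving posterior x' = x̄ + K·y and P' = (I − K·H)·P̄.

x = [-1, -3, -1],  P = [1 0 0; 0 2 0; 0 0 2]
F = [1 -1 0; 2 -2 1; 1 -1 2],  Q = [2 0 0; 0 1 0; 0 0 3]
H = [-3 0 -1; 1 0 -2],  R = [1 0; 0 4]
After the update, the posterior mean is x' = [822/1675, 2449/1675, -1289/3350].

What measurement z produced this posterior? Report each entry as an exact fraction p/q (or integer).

x̄ = F·x = [2, 3, 0]
P̄ = F·P·Fᵀ + Q = [5 6 3; 6 15 10; 3 10 14]
S = H·P̄·Hᵀ + R = [78 28; 28 53]
K = P̄·Hᵀ·S⁻¹ = [-463/1675 213/1675; -546/1675 -154/1675; -519/3350 -653/1675]
x' − x̄ = [-2528/1675, -2576/1675, -1289/3350] = K·y
y = (KᵀK)⁻¹·Kᵀ·(x' − x̄) = [5, -1]
z = y + H·x̄ = [5, -1] + [-6, 2] = [-1, 1]

z = [-1, 1]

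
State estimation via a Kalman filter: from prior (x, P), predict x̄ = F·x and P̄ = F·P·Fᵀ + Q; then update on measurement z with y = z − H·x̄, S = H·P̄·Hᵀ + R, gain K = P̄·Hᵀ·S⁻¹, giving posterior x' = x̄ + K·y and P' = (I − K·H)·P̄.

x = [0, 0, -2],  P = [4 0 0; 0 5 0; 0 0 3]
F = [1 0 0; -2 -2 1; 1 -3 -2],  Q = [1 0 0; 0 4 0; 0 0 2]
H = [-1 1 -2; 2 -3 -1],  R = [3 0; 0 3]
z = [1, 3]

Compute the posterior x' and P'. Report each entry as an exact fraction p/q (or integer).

x' = [-73212/87827, -116509/87827, -60219/87827]
P' = [329261/175654 110957/87827 -32555/175654; 110957/87827 101236/87827 -15920/87827; -32555/175654 -15920/87827 109019/175654]

x̄ = F·x = [0, -2, 4]
P̄ = F·P·Fᵀ + Q = [5 -8 4; -8 43 16; 4 16 63]
y = z − H·x̄ = [11, 1]
S = H·P̄·Hᵀ + R = [271 15; 15 649]
K = P̄·Hᵀ·S⁻¹ = [-14079/175654 8445/175654; 7373/87827 -21958/87827; -72441/175654 -26203/175654]
x' = x̄ + K·y = [-73212/87827, -116509/87827, -60219/87827]
P' = (I − K·H)·P̄ = [329261/175654 110957/87827 -32555/175654; 110957/87827 101236/87827 -15920/87827; -32555/175654 -15920/87827 109019/175654]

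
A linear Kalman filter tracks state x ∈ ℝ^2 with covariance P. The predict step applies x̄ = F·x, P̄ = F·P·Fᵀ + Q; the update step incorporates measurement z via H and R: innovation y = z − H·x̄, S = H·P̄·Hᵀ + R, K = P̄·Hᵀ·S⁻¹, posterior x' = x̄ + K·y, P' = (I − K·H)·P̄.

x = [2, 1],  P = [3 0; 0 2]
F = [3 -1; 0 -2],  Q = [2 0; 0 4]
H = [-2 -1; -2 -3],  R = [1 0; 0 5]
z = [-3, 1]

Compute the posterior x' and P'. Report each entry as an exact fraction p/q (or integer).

x̄ = F·x = [5, -2]
P̄ = F·P·Fᵀ + Q = [31 4; 4 12]
y = z − H·x̄ = [5, 5]
S = H·P̄·Hᵀ + R = [153 192; 192 285]
K = P̄·Hᵀ·S⁻¹ = [-1534/2247 150/749; 916/2247 -964/2247]
x' = x̄ + K·y = [5815/2247, -1578/749]
P' = (I − K·H)·P̄ = [571/749 -1892/2247; -1892/2247 956/749]

x' = [5815/2247, -1578/749]
P' = [571/749 -1892/2247; -1892/2247 956/749]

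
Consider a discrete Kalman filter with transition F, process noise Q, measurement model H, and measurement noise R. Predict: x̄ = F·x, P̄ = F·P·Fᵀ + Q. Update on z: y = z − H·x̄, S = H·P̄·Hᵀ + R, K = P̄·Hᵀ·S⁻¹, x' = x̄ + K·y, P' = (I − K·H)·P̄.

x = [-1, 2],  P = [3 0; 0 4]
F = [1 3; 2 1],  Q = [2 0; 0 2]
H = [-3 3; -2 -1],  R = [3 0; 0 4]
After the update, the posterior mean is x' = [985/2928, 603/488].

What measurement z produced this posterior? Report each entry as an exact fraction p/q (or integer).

z = [3, -2]

x̄ = F·x = [5, 0]
P̄ = F·P·Fᵀ + Q = [41 18; 18 18]
S = H·P̄·Hᵀ + R = [210 138; 138 258]
K = P̄·Hᵀ·S⁻¹ = [-667/5856 -1913/5856; 207/976 -315/976]
x' − x̄ = [-13655/2928, 603/488] = K·y
y = (KᵀK)⁻¹·Kᵀ·(x' − x̄) = [18, 8]
z = y + H·x̄ = [18, 8] + [-15, -10] = [3, -2]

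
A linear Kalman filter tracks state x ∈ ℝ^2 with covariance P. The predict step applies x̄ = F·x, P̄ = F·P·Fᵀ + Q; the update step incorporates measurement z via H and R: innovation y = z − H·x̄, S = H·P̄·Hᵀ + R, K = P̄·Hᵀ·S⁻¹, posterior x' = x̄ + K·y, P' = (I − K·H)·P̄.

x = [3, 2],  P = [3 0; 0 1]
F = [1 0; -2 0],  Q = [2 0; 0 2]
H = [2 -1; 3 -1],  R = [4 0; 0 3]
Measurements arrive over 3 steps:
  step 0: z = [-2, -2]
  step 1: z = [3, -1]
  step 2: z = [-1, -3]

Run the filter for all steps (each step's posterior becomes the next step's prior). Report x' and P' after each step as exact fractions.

step 0: x' = [-67/100, -1/10], P' = [149/300 9/10; 9/10 3]
step 1: x' = [2235/30671, -589/30671], P' = [13909/30671 22422/30671; 22422/30671 71736/30671]
step 2: x' = [-2102085/3031084, 433851/1515542], P' = [1367715/3031084 1094529/1515542; 1094529/1515542 1746111/757771]

step 0: x̄ = F·x = [3, -6]
step 0: P̄ = F·P·Fᵀ + Q = [5 -6; -6 14]
step 0: y = z − H·x̄ = [-14, -17]
step 0: S = H·P̄·Hᵀ + R = [62 74; 74 98]
step 0: K = P̄·Hᵀ·S⁻¹ = [7/300 59/300; -3/10 -1/10]
step 0: x' = x̄ + K·y = [-67/100, -1/10]
step 0: P' = (I − K·H)·P̄ = [149/300 9/10; 9/10 3]
step 1: x̄ = F·x = [-67/100, 67/50]
step 1: P̄ = F·P·Fᵀ + Q = [749/300 -149/150; -149/150 299/75]
step 1: y = z − H·x̄ = [142/25, 47/20]
step 1: S = H·P̄·Hᵀ + R = [1646/75 359/15; 359/15 425/12]
step 1: K = P̄·Hᵀ·S⁻¹ = [1349/30671 6435/30671; -6723/30671 -1490/30671]
step 1: x' = x̄ + K·y = [2235/30671, -589/30671]
step 1: P' = (I − K·H)·P̄ = [13909/30671 22422/30671; 22422/30671 71736/30671]
step 2: x̄ = F·x = [2235/30671, -4470/30671]
step 2: P̄ = F·P·Fᵀ + Q = [75251/30671 -27818/30671; -27818/30671 116978/30671]
step 2: y = z − H·x̄ = [-39611/30671, -103188/30671]
step 2: S = H·P̄·Hᵀ + R = [651938/30671 707574/30671; 707574/30671 1053158/30671]
step 2: K = P̄·Hᵀ·S⁻¹ = [136593/3031084 91147/433012; -325791/1515542 -9935/216506]
step 2: x' = x̄ + K·y = [-2102085/3031084, 433851/1515542]
step 2: P' = (I − K·H)·P̄ = [1367715/3031084 1094529/1515542; 1094529/1515542 1746111/757771]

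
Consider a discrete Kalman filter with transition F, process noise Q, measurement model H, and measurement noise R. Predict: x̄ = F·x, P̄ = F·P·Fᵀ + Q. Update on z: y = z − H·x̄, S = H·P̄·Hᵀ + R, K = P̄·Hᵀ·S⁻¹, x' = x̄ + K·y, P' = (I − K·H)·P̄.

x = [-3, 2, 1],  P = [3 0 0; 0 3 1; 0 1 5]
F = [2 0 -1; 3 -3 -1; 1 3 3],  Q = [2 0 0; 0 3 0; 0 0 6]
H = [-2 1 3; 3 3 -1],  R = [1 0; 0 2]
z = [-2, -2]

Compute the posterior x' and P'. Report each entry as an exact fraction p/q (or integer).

x' = [401/108805, -640807/761635, -301026/761635]
P' = [588037/108805 -404197/108805 528324/108805; -404197/108805 2088474/761635 -2564913/761635; 528324/108805 -2564913/761635 3406401/761635]

x̄ = F·x = [-7, -16, 6]
P̄ = F·P·Fᵀ + Q = [19 26 -12; 26 68 -45; -12 -45 99]
y = z − H·x̄ = [-18, 73]
S = H·P̄·Hᵀ + R = [806 -777; -777 1694]
K = P̄·Hᵀ·S⁻¹ = [4701/108805 11598/108805; 7499/108805 171099/761635; 36822/108805 -3168/761635]
x' = x̄ + K·y = [401/108805, -640807/761635, -301026/761635]
P' = (I − K·H)·P̄ = [588037/108805 -404197/108805 528324/108805; -404197/108805 2088474/761635 -2564913/761635; 528324/108805 -2564913/761635 3406401/761635]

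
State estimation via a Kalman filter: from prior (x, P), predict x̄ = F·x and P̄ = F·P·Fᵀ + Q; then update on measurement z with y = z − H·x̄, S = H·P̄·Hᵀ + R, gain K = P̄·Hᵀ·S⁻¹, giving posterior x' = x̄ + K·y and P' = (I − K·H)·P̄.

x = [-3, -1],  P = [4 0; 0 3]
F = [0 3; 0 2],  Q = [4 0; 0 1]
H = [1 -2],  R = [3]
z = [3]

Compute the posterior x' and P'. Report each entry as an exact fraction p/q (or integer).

x̄ = F·x = [-3, -2]
P̄ = F·P·Fᵀ + Q = [31 18; 18 13]
y = z − H·x̄ = [2]
S = H·P̄·Hᵀ + R = [14]
K = P̄·Hᵀ·S⁻¹ = [-5/14; -4/7]
x' = x̄ + K·y = [-26/7, -22/7]
P' = (I − K·H)·P̄ = [409/14 106/7; 106/7 59/7]

x' = [-26/7, -22/7]
P' = [409/14 106/7; 106/7 59/7]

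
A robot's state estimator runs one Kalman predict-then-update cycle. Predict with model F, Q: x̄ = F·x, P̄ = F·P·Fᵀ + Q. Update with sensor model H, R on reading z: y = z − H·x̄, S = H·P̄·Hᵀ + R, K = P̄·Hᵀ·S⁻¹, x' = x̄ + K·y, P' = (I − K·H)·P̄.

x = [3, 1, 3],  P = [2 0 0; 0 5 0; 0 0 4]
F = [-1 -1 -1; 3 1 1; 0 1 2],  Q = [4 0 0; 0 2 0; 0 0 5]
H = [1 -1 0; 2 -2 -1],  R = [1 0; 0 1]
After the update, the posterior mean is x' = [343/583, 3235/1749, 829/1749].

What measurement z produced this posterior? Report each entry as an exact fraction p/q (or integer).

x̄ = F·x = [-7, 13, 7]
P̄ = F·P·Fᵀ + Q = [15 -15 -13; -15 29 13; -13 13 26]
S = H·P̄·Hᵀ + R = [75 174; 174 427]
K = P̄·Hᵀ·S⁻¹ = [36/583 85/583; -1214/1749 27/583; 2470/1749 -442/583]
x' − x̄ = [4424/583, -19502/1749, -11414/1749] = K·y
y = (KᵀK)⁻¹·Kᵀ·(x' − x̄) = [19, 44]
z = y + H·x̄ = [19, 44] + [-20, -47] = [-1, -3]

z = [-1, -3]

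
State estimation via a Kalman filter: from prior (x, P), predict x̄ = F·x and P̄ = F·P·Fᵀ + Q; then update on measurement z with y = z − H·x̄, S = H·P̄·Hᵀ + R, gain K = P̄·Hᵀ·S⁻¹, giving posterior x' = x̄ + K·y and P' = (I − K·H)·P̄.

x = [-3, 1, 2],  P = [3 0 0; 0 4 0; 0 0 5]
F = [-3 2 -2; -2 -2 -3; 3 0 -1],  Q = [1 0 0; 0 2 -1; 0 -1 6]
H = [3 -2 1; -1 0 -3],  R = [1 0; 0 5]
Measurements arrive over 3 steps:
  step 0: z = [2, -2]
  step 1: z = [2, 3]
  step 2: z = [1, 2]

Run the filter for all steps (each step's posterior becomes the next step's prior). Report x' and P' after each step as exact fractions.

step 0: x̄ = F·x = [7, -2, -11]
step 0: P̄ = F·P·Fᵀ + Q = [64 32 -17; 32 75 -4; -17 -4 38]
step 0: y = z − H·x̄ = [-12, -28]
step 0: S = H·P̄·Hᵀ + R = [445 -96; -96 309]
step 0: K = P̄·Hᵀ·S⁻¹ = [11017/42763 4871/128289; -6614/42763 -14468/128289; -517/6109 -6235/18327]
step 0: x' = x̄ + K·y = [8903/3129, 9430/3129, -205/447]
step 0: P' = (I − K·H)·P̄ = [4605158/128289 6119626/128289 -220453/18327; 6119626/128289 8181479/128289 -287966/18327; -220453/18327 -287966/18327 83876/18327]
step 1: x̄ = F·x = [-4979/3129, -1541/149, 28144/3129]
step 1: P̄ = F·P·Fᵀ + Q = [821687/128289 -255363/6109 5106635/128289; -255363/6109 2997006/6109 -2664044/6109; 5106635/128289 -2664044/6109 52062314/128289]
step 1: y = z − H·x̄ = [-71671/3129, 88840/3129]
step 1: S = H·P̄·Hᵀ + R = [630105272/128289 -556113143/128289; -556113143/128289 500663768/128289]
step 1: K = P̄·Hᵀ·S⁻¹ = [1434764200/48398942223 33266338/48398942223; -21572692675/48398942223 -7218990955/48398942223; 448600505/48398942223 -15093894067/48398942223]
step 1: x' = x̄ + K·y = [-12103758277/5377660247, -23487691098/5377660247, -388955143/5377660247]
step 1: P' = (I − K·H)·P̄ = [109549189273/48398942223 145320481649/48398942223 -36571840321/48398942223; 145320481649/48398942223 210562814332/48398942223 -36408508958/48398942223; -36571840321/48398942223 -36408508958/48398942223 37347103552/48398942223]
step 2: x̄ = F·x = [-9886197079/5377660247, 72349764179/5377660247, -35922319688/5377660247]
step 2: P̄ = F·P·Fᵀ + Q = [14949058360/5377660247 -8094382593/5377660247 15911881380/5377660247; -8094382593/5377660247 222241054742/5377660247 -142487754752/5377660247; 15911881380/5377660247 -142487754752/5377660247 1533114502273/48398942223]
step 2: y = z − H·x̄ = [215658099530/5377660247, -106897835649/5377660247]
step 2: S = H·P̄·Hᵀ + R = [17656059228004/48398942223 -4758358350007/16132980741; -4758358350007/16132980741 1670423150148/5377660247]
step 2: K = P̄·Hᵀ·S⁻¹ = [48718208099676/1273995673412569 -1548794590022/1273995673412569; -552627425856033/1273995673412569 -192546751473777/1273995673412569; 7552389050143/1273995673412569 -394722194227509/1273995673412569]
step 2: x' = x̄ + K·y = [-357578064810119/1273995673412569, -1194285727067378/1273995673412569, -360974412157803/1273995673412569]
step 2: P' = (I − K·H)·P̄ = [2826357422790952/1273995673412569 3745408121829783/1273995673412569 -939537816613614/1273995673412569; 3745408121829783/1273995673412569 5430646834929208/1273995673412569 -927558121486966/1273995673412569; -939537816613614/1273995673412569 -927558121486966/1273995673412569 971049595917053/1273995673412569]

step 0: x' = [8903/3129, 9430/3129, -205/447], P' = [4605158/128289 6119626/128289 -220453/18327; 6119626/128289 8181479/128289 -287966/18327; -220453/18327 -287966/18327 83876/18327]
step 1: x' = [-12103758277/5377660247, -23487691098/5377660247, -388955143/5377660247], P' = [109549189273/48398942223 145320481649/48398942223 -36571840321/48398942223; 145320481649/48398942223 210562814332/48398942223 -36408508958/48398942223; -36571840321/48398942223 -36408508958/48398942223 37347103552/48398942223]
step 2: x' = [-357578064810119/1273995673412569, -1194285727067378/1273995673412569, -360974412157803/1273995673412569], P' = [2826357422790952/1273995673412569 3745408121829783/1273995673412569 -939537816613614/1273995673412569; 3745408121829783/1273995673412569 5430646834929208/1273995673412569 -927558121486966/1273995673412569; -939537816613614/1273995673412569 -927558121486966/1273995673412569 971049595917053/1273995673412569]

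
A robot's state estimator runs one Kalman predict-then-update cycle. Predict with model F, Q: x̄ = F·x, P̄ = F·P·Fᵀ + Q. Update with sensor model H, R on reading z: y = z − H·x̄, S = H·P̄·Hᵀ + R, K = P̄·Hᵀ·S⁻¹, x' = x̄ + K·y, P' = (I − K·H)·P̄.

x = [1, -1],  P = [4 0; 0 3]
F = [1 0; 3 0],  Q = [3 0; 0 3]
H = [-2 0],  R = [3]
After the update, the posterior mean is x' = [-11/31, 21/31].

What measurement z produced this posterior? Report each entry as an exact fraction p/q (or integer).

z = [1]

x̄ = F·x = [1, 3]
P̄ = F·P·Fᵀ + Q = [7 12; 12 39]
S = H·P̄·Hᵀ + R = [31]
K = P̄·Hᵀ·S⁻¹ = [-14/31; -24/31]
x' − x̄ = [-42/31, -72/31] = K·y
y = (KᵀK)⁻¹·Kᵀ·(x' − x̄) = [3]
z = y + H·x̄ = [3] + [-2] = [1]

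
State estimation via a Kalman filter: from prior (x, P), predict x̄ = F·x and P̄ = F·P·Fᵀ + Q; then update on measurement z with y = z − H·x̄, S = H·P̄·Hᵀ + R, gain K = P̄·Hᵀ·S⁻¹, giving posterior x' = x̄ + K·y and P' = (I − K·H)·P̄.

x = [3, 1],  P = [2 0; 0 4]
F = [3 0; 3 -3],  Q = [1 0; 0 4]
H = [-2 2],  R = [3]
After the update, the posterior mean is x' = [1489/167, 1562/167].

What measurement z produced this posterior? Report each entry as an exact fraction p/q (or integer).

x̄ = F·x = [9, 6]
P̄ = F·P·Fᵀ + Q = [19 18; 18 58]
S = H·P̄·Hᵀ + R = [167]
K = P̄·Hᵀ·S⁻¹ = [-2/167; 80/167]
x' − x̄ = [-14/167, 560/167] = K·y
y = (KᵀK)⁻¹·Kᵀ·(x' − x̄) = [7]
z = y + H·x̄ = [7] + [-6] = [1]

z = [1]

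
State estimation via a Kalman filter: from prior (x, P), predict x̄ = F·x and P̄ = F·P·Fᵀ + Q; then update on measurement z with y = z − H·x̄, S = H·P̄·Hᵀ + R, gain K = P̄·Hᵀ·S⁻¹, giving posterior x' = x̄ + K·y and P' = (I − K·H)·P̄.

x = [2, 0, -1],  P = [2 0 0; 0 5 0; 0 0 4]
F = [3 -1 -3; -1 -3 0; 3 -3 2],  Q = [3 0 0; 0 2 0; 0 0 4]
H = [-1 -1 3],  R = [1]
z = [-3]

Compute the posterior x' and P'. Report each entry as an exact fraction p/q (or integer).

x' = [5653/589, -1650/589, 748/589]
P' = [34582/589 7897/589 14145/589; 7897/589 25380/589 11112/589; 14145/589 11112/589 8486/589]

x̄ = F·x = [9, -2, 4]
P̄ = F·P·Fᵀ + Q = [62 9 9; 9 49 39; 9 39 83]
y = z − H·x̄ = [-8]
S = H·P̄·Hᵀ + R = [589]
K = P̄·Hᵀ·S⁻¹ = [-44/589; 59/589; 201/589]
x' = x̄ + K·y = [5653/589, -1650/589, 748/589]
P' = (I − K·H)·P̄ = [34582/589 7897/589 14145/589; 7897/589 25380/589 11112/589; 14145/589 11112/589 8486/589]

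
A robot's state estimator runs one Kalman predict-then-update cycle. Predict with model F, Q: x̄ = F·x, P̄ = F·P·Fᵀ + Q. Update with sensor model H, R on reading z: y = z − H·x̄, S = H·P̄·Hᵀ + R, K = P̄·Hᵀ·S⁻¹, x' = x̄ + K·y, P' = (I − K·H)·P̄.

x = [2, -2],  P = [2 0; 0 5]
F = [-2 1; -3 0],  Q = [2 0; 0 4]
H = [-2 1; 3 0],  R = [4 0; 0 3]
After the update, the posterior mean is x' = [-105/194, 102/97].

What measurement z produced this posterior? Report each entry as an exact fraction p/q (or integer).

x̄ = F·x = [-6, -6]
P̄ = F·P·Fᵀ + Q = [15 12; 12 22]
S = H·P̄·Hᵀ + R = [38 -54; -54 138]
K = P̄·Hᵀ·S⁻¹ = [-9/388 123/388; 139/194 105/194]
x' − x̄ = [1059/194, 684/97] = K·y
y = (KᵀK)⁻¹·Kᵀ·(x' − x̄) = [-3, 17]
z = y + H·x̄ = [-3, 17] + [6, -18] = [3, -1]

z = [3, -1]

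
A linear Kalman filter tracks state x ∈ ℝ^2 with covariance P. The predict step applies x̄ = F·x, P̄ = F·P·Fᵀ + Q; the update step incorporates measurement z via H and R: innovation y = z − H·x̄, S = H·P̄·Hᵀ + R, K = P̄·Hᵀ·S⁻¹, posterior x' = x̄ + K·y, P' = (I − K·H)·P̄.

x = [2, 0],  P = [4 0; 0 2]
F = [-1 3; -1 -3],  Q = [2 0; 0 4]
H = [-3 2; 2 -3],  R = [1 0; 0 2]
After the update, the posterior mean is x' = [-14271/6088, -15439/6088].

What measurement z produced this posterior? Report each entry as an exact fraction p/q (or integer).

x̄ = F·x = [-2, -2]
P̄ = F·P·Fᵀ + Q = [24 -14; -14 26]
S = H·P̄·Hᵀ + R = [489 -482; -482 500]
K = P̄·Hᵀ·S⁻¹ = [-1655/3044 -2095/6088; -1023/3044 -3263/6088]
x' − x̄ = [-2095/6088, -3263/6088] = K·y
y = (KᵀK)⁻¹·Kᵀ·(x' − x̄) = [0, 1]
z = y + H·x̄ = [0, 1] + [2, 2] = [2, 3]

z = [2, 3]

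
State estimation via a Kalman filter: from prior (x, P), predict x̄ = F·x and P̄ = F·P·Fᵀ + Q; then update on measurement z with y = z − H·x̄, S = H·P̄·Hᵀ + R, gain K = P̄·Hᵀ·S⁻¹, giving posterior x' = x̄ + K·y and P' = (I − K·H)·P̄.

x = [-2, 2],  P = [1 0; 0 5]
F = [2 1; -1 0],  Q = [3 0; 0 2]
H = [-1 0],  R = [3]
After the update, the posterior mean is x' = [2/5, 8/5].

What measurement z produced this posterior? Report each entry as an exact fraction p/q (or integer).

x̄ = F·x = [-2, 2]
P̄ = F·P·Fᵀ + Q = [12 -2; -2 3]
S = H·P̄·Hᵀ + R = [15]
K = P̄·Hᵀ·S⁻¹ = [-4/5; 2/15]
x' − x̄ = [12/5, -2/5] = K·y
y = (KᵀK)⁻¹·Kᵀ·(x' − x̄) = [-3]
z = y + H·x̄ = [-3] + [2] = [-1]

z = [-1]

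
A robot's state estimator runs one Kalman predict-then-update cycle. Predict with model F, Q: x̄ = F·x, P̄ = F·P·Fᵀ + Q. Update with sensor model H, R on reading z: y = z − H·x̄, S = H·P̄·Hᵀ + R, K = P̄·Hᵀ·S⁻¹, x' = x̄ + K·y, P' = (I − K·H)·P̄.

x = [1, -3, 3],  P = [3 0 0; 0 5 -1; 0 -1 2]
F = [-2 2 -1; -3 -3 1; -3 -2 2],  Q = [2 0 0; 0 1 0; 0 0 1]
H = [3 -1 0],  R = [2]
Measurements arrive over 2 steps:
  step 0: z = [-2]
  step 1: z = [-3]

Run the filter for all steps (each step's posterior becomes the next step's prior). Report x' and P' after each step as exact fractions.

step 0: x̄ = F·x = [-11, 9, 9]
step 0: P̄ = F·P·Fᵀ + Q = [40 -19 -12; -19 81 69; -12 69 64]
step 0: y = z − H·x̄ = [40]
step 0: S = H·P̄·Hᵀ + R = [557]
step 0: K = P̄·Hᵀ·S⁻¹ = [139/557; -138/557; -105/557]
step 0: x' = x̄ + K·y = [-567/557, -507/557, 813/557]
step 0: P' = (I − K·H)·P̄ = [2959/557 8599/557 7911/557; 8599/557 26073/557 23943/557; 7911/557 23943/557 24623/557]
step 1: x̄ = F·x = [-693/557, 4035/557, 4341/557]
step 1: P̄ = F·P·Fᵀ + Q = [8945/557 -35681/557 -17235/557; -35681/557 250126/557 98557/557; -17235/557 98557/557 46684/557]
step 1: y = z − H·x̄ = [4443/557]
step 1: S = H·P̄·Hᵀ + R = [545831/557]
step 1: K = P̄·Hᵀ·S⁻¹ = [62516/545831; -357169/545831; -150262/545831]
step 1: x' = x̄ + K·y = [-180435/545831, 1105074/545831, 3055365/545831]
step 1: P' = (I − K·H)·P̄ = [1749027/545831 5122049/545831 -24449/545831; 5122049/545831 16080485/545831 227177/545831; -24449/545831 227177/545831 5211680/545831]

step 0: x' = [-567/557, -507/557, 813/557], P' = [2959/557 8599/557 7911/557; 8599/557 26073/557 23943/557; 7911/557 23943/557 24623/557]
step 1: x' = [-180435/545831, 1105074/545831, 3055365/545831], P' = [1749027/545831 5122049/545831 -24449/545831; 5122049/545831 16080485/545831 227177/545831; -24449/545831 227177/545831 5211680/545831]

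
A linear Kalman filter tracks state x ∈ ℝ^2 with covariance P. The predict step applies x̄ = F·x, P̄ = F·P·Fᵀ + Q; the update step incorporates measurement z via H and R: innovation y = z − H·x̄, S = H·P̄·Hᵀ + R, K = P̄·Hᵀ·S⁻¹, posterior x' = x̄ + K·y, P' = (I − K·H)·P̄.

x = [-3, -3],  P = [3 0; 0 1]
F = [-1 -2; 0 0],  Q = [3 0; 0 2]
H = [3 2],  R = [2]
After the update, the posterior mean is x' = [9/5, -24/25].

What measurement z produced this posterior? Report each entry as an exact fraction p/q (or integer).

z = [3]

x̄ = F·x = [9, 0]
P̄ = F·P·Fᵀ + Q = [10 0; 0 2]
S = H·P̄·Hᵀ + R = [100]
K = P̄·Hᵀ·S⁻¹ = [3/10; 1/25]
x' − x̄ = [-36/5, -24/25] = K·y
y = (KᵀK)⁻¹·Kᵀ·(x' − x̄) = [-24]
z = y + H·x̄ = [-24] + [27] = [3]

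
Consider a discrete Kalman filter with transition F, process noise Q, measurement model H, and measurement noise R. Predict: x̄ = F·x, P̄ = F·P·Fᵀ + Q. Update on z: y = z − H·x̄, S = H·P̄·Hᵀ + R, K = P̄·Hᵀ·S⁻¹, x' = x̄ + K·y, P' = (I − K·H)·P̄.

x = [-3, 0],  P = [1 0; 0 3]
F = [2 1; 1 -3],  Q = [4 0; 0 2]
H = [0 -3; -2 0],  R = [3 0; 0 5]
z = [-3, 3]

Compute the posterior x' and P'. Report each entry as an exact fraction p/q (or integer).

x' = [-1182/553, 507/553]
P' = [610/553 -5/553; -5/553 26/79]

x̄ = F·x = [-6, -3]
P̄ = F·P·Fᵀ + Q = [11 -7; -7 30]
y = z − H·x̄ = [-12, -9]
S = H·P̄·Hᵀ + R = [273 -42; -42 49]
K = P̄·Hᵀ·S⁻¹ = [5/553 -244/553; -26/79 2/553]
x' = x̄ + K·y = [-1182/553, 507/553]
P' = (I − K·H)·P̄ = [610/553 -5/553; -5/553 26/79]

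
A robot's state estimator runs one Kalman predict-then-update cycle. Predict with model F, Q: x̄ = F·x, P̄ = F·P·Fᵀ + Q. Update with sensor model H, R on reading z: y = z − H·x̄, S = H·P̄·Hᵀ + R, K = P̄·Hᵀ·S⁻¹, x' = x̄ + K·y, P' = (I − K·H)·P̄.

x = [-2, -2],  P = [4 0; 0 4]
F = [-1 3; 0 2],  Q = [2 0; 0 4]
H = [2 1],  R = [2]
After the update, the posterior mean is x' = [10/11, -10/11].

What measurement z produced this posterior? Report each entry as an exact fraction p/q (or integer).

z = [1]

x̄ = F·x = [-4, -4]
P̄ = F·P·Fᵀ + Q = [42 24; 24 20]
S = H·P̄·Hᵀ + R = [286]
K = P̄·Hᵀ·S⁻¹ = [54/143; 34/143]
x' − x̄ = [54/11, 34/11] = K·y
y = (KᵀK)⁻¹·Kᵀ·(x' − x̄) = [13]
z = y + H·x̄ = [13] + [-12] = [1]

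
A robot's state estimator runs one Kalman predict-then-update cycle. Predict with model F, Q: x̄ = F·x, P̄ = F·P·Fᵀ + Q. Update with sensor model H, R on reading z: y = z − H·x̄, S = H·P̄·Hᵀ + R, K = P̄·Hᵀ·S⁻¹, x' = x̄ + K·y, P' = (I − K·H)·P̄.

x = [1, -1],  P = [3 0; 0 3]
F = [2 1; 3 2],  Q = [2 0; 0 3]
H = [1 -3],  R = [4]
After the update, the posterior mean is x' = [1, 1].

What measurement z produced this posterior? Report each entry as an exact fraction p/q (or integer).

x̄ = F·x = [1, 1]
P̄ = F·P·Fᵀ + Q = [17 24; 24 42]
S = H·P̄·Hᵀ + R = [255]
K = P̄·Hᵀ·S⁻¹ = [-11/51; -2/5]
x' − x̄ = [0, 0] = K·y
y = (KᵀK)⁻¹·Kᵀ·(x' − x̄) = [0]
z = y + H·x̄ = [0] + [-2] = [-2]

z = [-2]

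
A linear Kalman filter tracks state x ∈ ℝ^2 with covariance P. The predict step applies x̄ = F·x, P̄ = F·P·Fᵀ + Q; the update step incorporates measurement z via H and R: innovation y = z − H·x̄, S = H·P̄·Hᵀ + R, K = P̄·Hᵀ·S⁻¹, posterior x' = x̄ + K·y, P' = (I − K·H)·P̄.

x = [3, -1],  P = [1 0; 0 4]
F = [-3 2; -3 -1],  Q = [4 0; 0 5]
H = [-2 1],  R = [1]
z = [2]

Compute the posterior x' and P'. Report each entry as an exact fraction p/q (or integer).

x' = [-757/131, -1240/131]
P' = [550/131 1043/131; 1043/131 2102/131]

x̄ = F·x = [-11, -8]
P̄ = F·P·Fᵀ + Q = [29 1; 1 18]
y = z − H·x̄ = [-12]
S = H·P̄·Hᵀ + R = [131]
K = P̄·Hᵀ·S⁻¹ = [-57/131; 16/131]
x' = x̄ + K·y = [-757/131, -1240/131]
P' = (I − K·H)·P̄ = [550/131 1043/131; 1043/131 2102/131]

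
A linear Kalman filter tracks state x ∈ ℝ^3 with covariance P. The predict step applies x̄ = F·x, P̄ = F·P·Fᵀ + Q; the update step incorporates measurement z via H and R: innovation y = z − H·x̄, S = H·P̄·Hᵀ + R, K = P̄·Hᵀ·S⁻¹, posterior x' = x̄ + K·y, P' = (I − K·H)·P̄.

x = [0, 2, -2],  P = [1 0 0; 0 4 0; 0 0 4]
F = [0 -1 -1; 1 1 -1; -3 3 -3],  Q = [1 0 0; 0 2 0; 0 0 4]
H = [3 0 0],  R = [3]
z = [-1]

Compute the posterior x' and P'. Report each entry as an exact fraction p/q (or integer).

x̄ = F·x = [0, 4, 12]
P̄ = F·P·Fᵀ + Q = [9 0 0; 0 11 21; 0 21 85]
y = z − H·x̄ = [-1]
S = H·P̄·Hᵀ + R = [84]
K = P̄·Hᵀ·S⁻¹ = [9/28; 0; 0]
x' = x̄ + K·y = [-9/28, 4, 12]
P' = (I − K·H)·P̄ = [9/28 0 0; 0 11 21; 0 21 85]

x' = [-9/28, 4, 12]
P' = [9/28 0 0; 0 11 21; 0 21 85]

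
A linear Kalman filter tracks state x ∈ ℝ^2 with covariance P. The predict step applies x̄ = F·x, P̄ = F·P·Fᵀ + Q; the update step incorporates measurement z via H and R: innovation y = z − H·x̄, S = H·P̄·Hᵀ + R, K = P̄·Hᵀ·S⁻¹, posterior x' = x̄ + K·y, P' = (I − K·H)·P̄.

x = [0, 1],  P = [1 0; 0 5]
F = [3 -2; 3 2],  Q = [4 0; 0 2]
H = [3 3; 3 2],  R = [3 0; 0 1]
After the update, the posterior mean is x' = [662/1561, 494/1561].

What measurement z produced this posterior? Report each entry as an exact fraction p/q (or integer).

z = [2, 2]

x̄ = F·x = [-2, 2]
P̄ = F·P·Fᵀ + Q = [33 -11; -11 31]
S = H·P̄·Hᵀ + R = [381 318; 318 290]
K = P̄·Hᵀ·S⁻¹ = [-891/1561 2783/3122; 1363/1561 -2677/3122]
x' − x̄ = [3784/1561, -2628/1561] = K·y
y = (KᵀK)⁻¹·Kᵀ·(x' − x̄) = [2, 4]
z = y + H·x̄ = [2, 4] + [0, -2] = [2, 2]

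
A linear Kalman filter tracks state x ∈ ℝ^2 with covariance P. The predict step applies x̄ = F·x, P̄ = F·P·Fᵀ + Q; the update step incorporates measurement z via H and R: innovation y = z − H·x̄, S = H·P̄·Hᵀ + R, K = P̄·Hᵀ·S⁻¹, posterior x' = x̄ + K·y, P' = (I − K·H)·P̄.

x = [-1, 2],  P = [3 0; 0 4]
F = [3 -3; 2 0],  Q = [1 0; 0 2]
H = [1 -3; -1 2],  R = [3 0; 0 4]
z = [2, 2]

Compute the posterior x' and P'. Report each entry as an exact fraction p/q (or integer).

x̄ = F·x = [-9, -2]
P̄ = F·P·Fᵀ + Q = [64 18; 18 14]
y = z − H·x̄ = [5, -3]
S = H·P̄·Hᵀ + R = [85 -58; -58 52]
K = P̄·Hᵀ·S⁻¹ = [-23/22 -75/44; -167/264 -271/528]
x' = x̄ + K·y = [-401/44, -1913/528]
P' = (I − K·H)·P̄ = [294/11 219/22; 219/22 1043/264]

x' = [-401/44, -1913/528]
P' = [294/11 219/22; 219/22 1043/264]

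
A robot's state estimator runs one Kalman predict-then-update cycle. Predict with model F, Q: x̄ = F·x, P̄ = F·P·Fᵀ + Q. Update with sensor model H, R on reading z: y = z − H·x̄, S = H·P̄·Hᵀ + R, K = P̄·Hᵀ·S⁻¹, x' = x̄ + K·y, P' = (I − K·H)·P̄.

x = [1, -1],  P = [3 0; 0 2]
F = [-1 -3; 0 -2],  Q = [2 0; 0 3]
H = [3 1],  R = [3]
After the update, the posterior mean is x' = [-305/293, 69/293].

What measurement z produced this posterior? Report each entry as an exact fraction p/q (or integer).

x̄ = F·x = [2, 2]
P̄ = F·P·Fᵀ + Q = [23 12; 12 11]
S = H·P̄·Hᵀ + R = [293]
K = P̄·Hᵀ·S⁻¹ = [81/293; 47/293]
x' − x̄ = [-891/293, -517/293] = K·y
y = (KᵀK)⁻¹·Kᵀ·(x' − x̄) = [-11]
z = y + H·x̄ = [-11] + [8] = [-3]

z = [-3]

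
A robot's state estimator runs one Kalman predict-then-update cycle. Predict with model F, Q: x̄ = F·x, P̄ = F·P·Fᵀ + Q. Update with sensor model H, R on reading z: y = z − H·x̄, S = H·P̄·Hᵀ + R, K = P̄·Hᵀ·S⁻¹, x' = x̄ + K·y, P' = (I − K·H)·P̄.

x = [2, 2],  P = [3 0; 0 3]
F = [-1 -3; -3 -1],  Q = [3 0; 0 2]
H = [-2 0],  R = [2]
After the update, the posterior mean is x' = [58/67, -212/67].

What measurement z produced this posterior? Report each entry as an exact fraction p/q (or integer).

x̄ = F·x = [-8, -8]
P̄ = F·P·Fᵀ + Q = [33 18; 18 32]
S = H·P̄·Hᵀ + R = [134]
K = P̄·Hᵀ·S⁻¹ = [-33/67; -18/67]
x' − x̄ = [594/67, 324/67] = K·y
y = (KᵀK)⁻¹·Kᵀ·(x' − x̄) = [-18]
z = y + H·x̄ = [-18] + [16] = [-2]

z = [-2]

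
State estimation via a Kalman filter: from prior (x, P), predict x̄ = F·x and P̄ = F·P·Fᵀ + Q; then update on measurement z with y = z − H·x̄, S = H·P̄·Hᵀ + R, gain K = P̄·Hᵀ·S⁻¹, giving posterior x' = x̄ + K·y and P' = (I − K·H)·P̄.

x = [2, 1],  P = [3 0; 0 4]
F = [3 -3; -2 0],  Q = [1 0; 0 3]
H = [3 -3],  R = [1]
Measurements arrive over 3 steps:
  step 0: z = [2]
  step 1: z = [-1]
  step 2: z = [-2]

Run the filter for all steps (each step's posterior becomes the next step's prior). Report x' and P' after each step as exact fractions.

step 0: x̄ = F·x = [3, -4]
step 0: P̄ = F·P·Fᵀ + Q = [64 -18; -18 15]
step 0: y = z − H·x̄ = [-19]
step 0: S = H·P̄·Hᵀ + R = [1036]
step 0: K = P̄·Hᵀ·S⁻¹ = [123/518; -99/1036]
step 0: x' = x̄ + K·y = [-783/518, -2263/1036]
step 0: P' = (I − K·H)·P̄ = [1447/259 2853/518; 2853/518 5739/1036]
step 1: x̄ = F·x = [2091/1036, 783/259]
step 1: P̄ = F·P·Fᵀ + Q = [2071/1036 -123/259; -123/259 6565/259]
step 1: y = z − H·x̄ = [2087/1036]
step 1: S = H·P̄·Hᵀ + R = [264871/1036]
step 1: K = P̄·Hᵀ·S⁻¹ = [7689/264871; -80256/264871]
step 1: x' = x̄ + K·y = [550089/264871, 639075/264871]
step 1: P' = (I − K·H)·P̄ = [472420/264871 469857/264871; 469857/264871 496609/264871]
step 2: x̄ = F·x = [-266958/264871, -1100178/264871]
step 2: P̄ = F·P·Fᵀ + Q = [528706/264871 -15378/264871; -15378/264871 2684293/264871]
step 2: y = z − H·x̄ = [-3029402/264871]
step 2: S = H·P̄·Hᵀ + R = [29458666/264871]
step 2: K = P̄·Hᵀ·S⁻¹ = [816126/14729333; -8099013/29458666]
step 2: x' = x̄ + K·y = [-24179646/14729333, -14864991/14729333]
step 2: P' = (I − K·H)·P̄ = [24371726/14729333 24099684/14729333; 24099684/14729333 50899039/29458666]

step 0: x' = [-783/518, -2263/1036], P' = [1447/259 2853/518; 2853/518 5739/1036]
step 1: x' = [550089/264871, 639075/264871], P' = [472420/264871 469857/264871; 469857/264871 496609/264871]
step 2: x' = [-24179646/14729333, -14864991/14729333], P' = [24371726/14729333 24099684/14729333; 24099684/14729333 50899039/29458666]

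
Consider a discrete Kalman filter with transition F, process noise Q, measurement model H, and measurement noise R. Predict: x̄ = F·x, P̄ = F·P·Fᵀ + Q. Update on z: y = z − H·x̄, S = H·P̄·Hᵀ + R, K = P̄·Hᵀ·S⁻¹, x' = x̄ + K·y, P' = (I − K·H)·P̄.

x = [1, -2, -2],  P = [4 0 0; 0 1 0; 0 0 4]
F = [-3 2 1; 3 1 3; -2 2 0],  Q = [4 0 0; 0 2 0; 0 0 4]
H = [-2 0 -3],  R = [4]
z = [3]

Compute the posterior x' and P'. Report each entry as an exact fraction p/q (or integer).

x' = [-18/17, -335/34, -6/17]
P' = [876/187 76/17 -524/187; 76/17 1000/17 -54/17; -524/187 -54/17 392/187]

x̄ = F·x = [-9, -5, -6]
P̄ = F·P·Fᵀ + Q = [48 -22 28; -22 75 -22; 28 -22 24]
y = z − H·x̄ = [-33]
S = H·P̄·Hᵀ + R = [748]
K = P̄·Hᵀ·S⁻¹ = [-45/187; 5/34; -32/187]
x' = x̄ + K·y = [-18/17, -335/34, -6/17]
P' = (I − K·H)·P̄ = [876/187 76/17 -524/187; 76/17 1000/17 -54/17; -524/187 -54/17 392/187]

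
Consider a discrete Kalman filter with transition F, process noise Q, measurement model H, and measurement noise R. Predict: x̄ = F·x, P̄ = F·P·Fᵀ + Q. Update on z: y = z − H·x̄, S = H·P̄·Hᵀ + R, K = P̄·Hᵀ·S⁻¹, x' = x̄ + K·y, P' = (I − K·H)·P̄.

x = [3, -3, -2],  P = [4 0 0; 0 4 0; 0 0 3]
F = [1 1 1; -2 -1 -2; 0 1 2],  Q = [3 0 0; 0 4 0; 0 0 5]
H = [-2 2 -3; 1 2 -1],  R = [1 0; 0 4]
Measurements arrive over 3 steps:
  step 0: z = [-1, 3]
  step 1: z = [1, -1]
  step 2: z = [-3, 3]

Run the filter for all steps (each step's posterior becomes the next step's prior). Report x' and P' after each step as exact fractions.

step 0: x' = [52190/20241, -11069/6747, -51187/20241], P' = [50818/20241 -16618/6747 -65810/20241; -16618/6747 9324/2249 29630/6747; -65810/20241 29630/6747 104302/20241]
step 1: x' = [258173372/469999647, -252326747/156666549, -835411495/469999647], P' = [760836059/469999647 -195886736/156666549 -871959733/469999647; -195886736/156666549 126811728/52222183 383213104/156666549; -871959733/469999647 383213104/156666549 1379574167/469999647]
step 2: x' = [2177713056580/2210460718299, 876734393281/736820239433, 2432181347353/2210460718299], P' = [10607291666965/6631382154897 -901574138048/736820239433 -12094767102587/6631382154897; -901574138048/736820239433 1761802065204/736820239433 1770106757160/736820239433; -12094767102587/6631382154897 1770106757160/736820239433 19124877115753/6631382154897]

step 0: x̄ = F·x = [-2, 1, -7]
step 0: P̄ = F·P·Fᵀ + Q = [14 -18 10; -18 36 -16; 10 -16 21]
step 0: y = z − H·x̄ = [-28, -4]
step 0: S = H·P̄·Hᵀ + R = [846 333; 333 155]
step 0: K = P̄·Hᵀ·S⁻¹ = [-3914/20241 470/2249; 290/6747 808/2249; -3506/20241 213/2249]
step 0: x' = x̄ + K·y = [52190/20241, -11069/6747, -51187/20241]
step 0: P' = (I − K·H)·P̄ = [50818/20241 -16618/6747 -65810/20241; -16618/6747 9324/2249 29630/6747; -65810/20241 29630/6747 104302/20241]
step 1: x̄ = F·x = [-32204/20241, 31201/20241, -135581/20241]
step 1: P̄ = F·P·Fᵀ + Q = [246211/20241 -248024/20241 377716/20241; -248024/20241 415024/20241 -493736/20241; 377716/20241 -493736/20241 957889/20241]
step 1: y = z − H·x̄ = [-171104/6747, -186020/20241]
step 1: S = H·P̄·Hᵀ + R = [2636422/2249 2703187/6747; 2703187/6747 3172576/20241]
step 1: K = P̄·Hᵀ·S⁻¹ = [-81113335/469999647 38122948/156666549; 3004528/156666549 15147544/52222183; -95524411/469999647 3978727/156666549]
step 1: x' = x̄ + K·y = [258173372/469999647, -252326747/156666549, -835411495/469999647]
step 1: P' = (I − K·H)·P̄ = [760836059/469999647 -195886736/156666549 -871959733/469999647; -195886736/156666549 126811728/52222183 383213104/156666549; -871959733/469999647 383213104/156666549 1379574167/469999647]
step 2: x̄ = F·x = [-1334218364/469999647, 1911456487/469999647, -2427803231/469999647]
step 2: P̄ = F·P·Fᵀ + Q = [4071753461/469999647 -3620224384/469999647 5017792148/469999647; -3620224384/469999647 6855183596/469999647 -6595000120/469999647; 5017792148/469999647 -6595000120/469999647 13608157703/469999647]
step 2: y = z − H·x̄ = [-5061586112/156666549, -3506498900/469999647]
step 2: S = H·P̄·Hᵀ + R = [37218496610/52222183 38361452717/156666549; 38361452717/156666549 48844162784/469999647]
step 2: K = P̄·Hᵀ·S⁻¹ = [-1158616511033/6631382154897 539477023724/2210460718299; 16432135024/736820239433 212980808800/736820239433; -1323175513205/6631382154897 53523117545/2210460718299]
step 2: x' = x̄ + K·y = [2177713056580/2210460718299, 876734393281/736820239433, 2432181347353/2210460718299]
step 2: P' = (I − K·H)·P̄ = [10607291666965/6631382154897 -901574138048/736820239433 -12094767102587/6631382154897; -901574138048/736820239433 1761802065204/736820239433 1770106757160/736820239433; -12094767102587/6631382154897 1770106757160/736820239433 19124877115753/6631382154897]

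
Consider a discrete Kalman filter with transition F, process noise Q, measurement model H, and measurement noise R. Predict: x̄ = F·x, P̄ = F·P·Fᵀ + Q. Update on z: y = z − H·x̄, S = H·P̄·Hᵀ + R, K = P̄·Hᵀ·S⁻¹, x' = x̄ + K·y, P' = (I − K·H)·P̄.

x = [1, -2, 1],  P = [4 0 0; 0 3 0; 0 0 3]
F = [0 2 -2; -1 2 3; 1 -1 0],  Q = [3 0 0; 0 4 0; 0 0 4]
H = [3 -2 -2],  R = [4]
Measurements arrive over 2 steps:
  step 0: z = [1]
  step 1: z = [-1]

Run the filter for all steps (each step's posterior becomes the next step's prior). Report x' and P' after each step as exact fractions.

step 0: x' = [-351/181, -1006/181, 403/181], P' = [1212/181 2134/181 -386/181; 2134/181 17057/543 -7270/543; -386/181 -7270/543 5573/543]
step 1: x' = [-345079/164323, -500936/164323, 70213/164323], P' = [25592364/1807553 36507330/1807553 865746/1807553; 36507330/1807553 60099003/1807553 -5296448/1807553; 865746/1807553 -5296448/1807553 6835683/1807553]

step 0: x̄ = F·x = [-6, -2, 3]
step 0: P̄ = F·P·Fᵀ + Q = [27 -6 -6; -6 47 -10; -6 -10 11]
step 0: y = z − H·x̄ = [21]
step 0: S = H·P̄·Hᵀ + R = [543]
step 0: K = P̄·Hᵀ·S⁻¹ = [35/181; -92/543; -20/543]
step 0: x' = x̄ + K·y = [-351/181, -1006/181, 403/181]
step 0: P' = (I − K·H)·P̄ = [1212/181 2134/181 -386/181; 2134/181 17057/543 -7270/543; -386/181 -7270/543 5573/543]
step 1: x̄ = F·x = [-2818/181, -452/181, 655/181]
step 1: P̄ = F·P·Fᵀ + Q = [50103/181 1710/181 -11178/181; 1710/181 18293/543 -208/543; -11178/181 -208/543 10061/543]
step 1: y = z − H·x̄ = [8679/181]
step 1: S = H·P̄·Hᵀ + R = [1807553/543]
step 1: K = P̄·Hᵀ·S⁻¹ = [507735/1807553; -20780/1807553; -120308/1807553]
step 1: x' = x̄ + K·y = [-345079/164323, -500936/164323, 70213/164323]
step 1: P' = (I − K·H)·P̄ = [25592364/1807553 36507330/1807553 865746/1807553; 36507330/1807553 60099003/1807553 -5296448/1807553; 865746/1807553 -5296448/1807553 6835683/1807553]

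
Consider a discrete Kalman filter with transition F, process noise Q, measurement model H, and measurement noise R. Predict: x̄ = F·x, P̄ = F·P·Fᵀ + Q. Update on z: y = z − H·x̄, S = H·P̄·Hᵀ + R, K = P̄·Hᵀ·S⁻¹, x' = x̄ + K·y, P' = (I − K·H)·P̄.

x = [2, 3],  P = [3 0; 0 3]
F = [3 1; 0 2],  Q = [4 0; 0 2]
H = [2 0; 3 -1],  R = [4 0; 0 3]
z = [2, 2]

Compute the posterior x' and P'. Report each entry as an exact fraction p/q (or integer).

x' = [1301/829, 2554/829]
P' = [542/829 1338/829; 1338/829 5322/829]

x̄ = F·x = [9, 6]
P̄ = F·P·Fᵀ + Q = [34 6; 6 14]
y = z − H·x̄ = [-16, -19]
S = H·P̄·Hᵀ + R = [140 192; 192 287]
K = P̄·Hᵀ·S⁻¹ = [271/829 96/829; 669/829 -436/829]
x' = x̄ + K·y = [1301/829, 2554/829]
P' = (I − K·H)·P̄ = [542/829 1338/829; 1338/829 5322/829]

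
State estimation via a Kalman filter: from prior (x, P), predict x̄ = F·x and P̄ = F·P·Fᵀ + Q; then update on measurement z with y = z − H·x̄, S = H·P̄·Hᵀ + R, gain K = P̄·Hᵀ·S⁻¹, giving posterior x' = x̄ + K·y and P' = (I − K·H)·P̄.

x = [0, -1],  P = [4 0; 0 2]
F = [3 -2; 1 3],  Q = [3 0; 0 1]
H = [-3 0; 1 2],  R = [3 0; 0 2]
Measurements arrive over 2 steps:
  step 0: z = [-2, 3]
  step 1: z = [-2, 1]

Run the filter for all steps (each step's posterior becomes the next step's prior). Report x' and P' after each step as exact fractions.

step 0: x' = [67/95, 4729/4465], P' = [94/285 -46/285; -46/285 7613/13395]
step 1: x' = [4888577/8018399, 4504448/8018399], P' = [2584022/8018399 -1250784/8018399; -1250784/8018399 4191554/8018399]

step 0: x̄ = F·x = [2, -3]
step 0: P̄ = F·P·Fᵀ + Q = [47 0; 0 23]
step 0: y = z − H·x̄ = [4, 7]
step 0: S = H·P̄·Hᵀ + R = [426 -141; -141 141]
step 0: K = P̄·Hᵀ·S⁻¹ = [-94/285 1/285; 46/285 6532/13395]
step 0: x' = x̄ + K·y = [67/95, 4729/4465]
step 0: P' = (I − K·H)·P̄ = [94/285 -46/285; -46/285 7613/13395]
step 1: x̄ = F·x = [-11/4465, 17336/4465]
step 1: P̄ = F·P·Fᵀ + Q = [136343/13395 -47558/13395; -47558/13395 73358/13395]
step 1: y = z − H·x̄ = [-8963/4465, -30196/4465]
step 1: S = H·P̄·Hᵀ + R = [422424/4465 -41227/4465; -41227/4465 266333/13395]
step 1: K = P̄·Hᵀ·S⁻¹ = [-2584022/8018399 41227/8018399; 1250784/8018399 3566162/8018399]
step 1: x' = x̄ + K·y = [4888577/8018399, 4504448/8018399]
step 1: P' = (I − K·H)·P̄ = [2584022/8018399 -1250784/8018399; -1250784/8018399 4191554/8018399]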